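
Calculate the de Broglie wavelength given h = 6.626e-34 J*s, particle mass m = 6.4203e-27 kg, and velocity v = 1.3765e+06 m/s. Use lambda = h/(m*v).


lambda = h / (m * v)
= 6.626e-34 / (6.4203e-27 * 1.3765e+06)
= 6.626e-34 / 8.8375e-21
= 7.4976e-14 m

7.4976e-14


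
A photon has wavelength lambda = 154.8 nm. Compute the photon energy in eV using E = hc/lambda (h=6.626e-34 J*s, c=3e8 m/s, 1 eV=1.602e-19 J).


E = hc / lambda
= (6.626e-34)(3e8) / (154.8e-9)
= 1.9878e-25 / 1.5480e-07
= 1.2841e-18 J
Converting to eV: 1.2841e-18 / 1.602e-19
= 8.0157 eV

8.0157


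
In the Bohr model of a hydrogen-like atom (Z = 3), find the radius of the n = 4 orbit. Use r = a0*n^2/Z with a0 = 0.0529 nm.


r = a0 * n^2 / Z
= 0.0529 * 4^2 / 3
= 0.0529 * 16 / 3
= 0.2821 nm

0.2821


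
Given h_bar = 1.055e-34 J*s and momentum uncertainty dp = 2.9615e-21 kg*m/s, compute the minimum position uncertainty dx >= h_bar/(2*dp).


dx = h_bar / (2 * dp)
= 1.055e-34 / (2 * 2.9615e-21)
= 1.055e-34 / 5.9230e-21
= 1.7812e-14 m

1.7812e-14


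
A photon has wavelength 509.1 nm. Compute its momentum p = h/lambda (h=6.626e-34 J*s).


p = h / lambda
= 6.626e-34 / (509.1e-9)
= 6.626e-34 / 5.0910e-07
= 1.3015e-27 kg*m/s

1.3015e-27


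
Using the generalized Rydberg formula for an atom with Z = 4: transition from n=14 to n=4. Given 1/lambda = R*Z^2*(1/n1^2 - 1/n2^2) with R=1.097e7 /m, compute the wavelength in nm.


1/lambda = R * Z^2 * (1/n1^2 - 1/n2^2)
= 1.097e7 * 4^2 * (1/4^2 - 1/14^2)
= 1.097e7 * 16 * (0.0625 - 0.005102)
= 1.0074e+07 /m
lambda = 1 / 1.0074e+07
= 99.2606 nm

99.2606


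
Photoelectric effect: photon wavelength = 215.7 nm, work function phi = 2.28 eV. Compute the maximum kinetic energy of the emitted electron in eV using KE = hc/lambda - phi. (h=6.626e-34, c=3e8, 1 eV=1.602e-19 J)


E_photon = hc / lambda
= (6.626e-34)(3e8) / (215.7e-9)
= 9.2156e-19 J
= 5.7525 eV
KE = E_photon - phi
= 5.7525 - 2.28
= 3.4725 eV

3.4725


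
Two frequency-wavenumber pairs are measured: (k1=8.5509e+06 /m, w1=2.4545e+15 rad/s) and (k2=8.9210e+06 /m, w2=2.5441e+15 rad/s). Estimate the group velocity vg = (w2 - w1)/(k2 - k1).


vg = (w2 - w1) / (k2 - k1)
= (2.5441e+15 - 2.4545e+15) / (8.9210e+06 - 8.5509e+06)
= 8.9600e+13 / 3.7010e+05
= 2.4210e+08 m/s

2.4210e+08


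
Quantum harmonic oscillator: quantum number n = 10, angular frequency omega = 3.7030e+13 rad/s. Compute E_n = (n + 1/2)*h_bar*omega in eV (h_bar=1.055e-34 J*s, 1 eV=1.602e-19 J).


E = (n + 1/2) * h_bar * omega
= (10 + 0.5) * 1.055e-34 * 3.7030e+13
= 10.5 * 3.9067e-21
= 4.1020e-20 J
= 0.2561 eV

0.2561


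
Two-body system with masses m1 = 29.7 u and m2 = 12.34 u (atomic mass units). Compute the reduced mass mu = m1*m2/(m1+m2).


mu = m1 * m2 / (m1 + m2)
= 29.7 * 12.34 / (29.7 + 12.34)
= 366.498 / 42.04
= 8.7178 u

8.7178


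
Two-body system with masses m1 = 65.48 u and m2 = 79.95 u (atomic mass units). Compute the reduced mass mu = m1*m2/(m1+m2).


mu = m1 * m2 / (m1 + m2)
= 65.48 * 79.95 / (65.48 + 79.95)
= 5235.126 / 145.43
= 35.9976 u

35.9976


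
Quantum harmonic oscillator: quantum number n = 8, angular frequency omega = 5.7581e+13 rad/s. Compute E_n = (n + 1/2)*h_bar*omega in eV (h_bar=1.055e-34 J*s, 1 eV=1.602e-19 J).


E = (n + 1/2) * h_bar * omega
= (8 + 0.5) * 1.055e-34 * 5.7581e+13
= 8.5 * 6.0748e-21
= 5.1636e-20 J
= 0.3223 eV

0.3223


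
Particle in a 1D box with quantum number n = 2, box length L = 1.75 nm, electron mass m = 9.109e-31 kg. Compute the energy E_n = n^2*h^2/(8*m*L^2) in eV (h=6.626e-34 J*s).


E = n^2 * h^2 / (8 * m * L^2)
= 2^2 * (6.626e-34)^2 / (8 * 9.109e-31 * (1.75e-9)^2)
= 4 * 4.3904e-67 / (8 * 9.109e-31 * 3.0625e-18)
= 7.8691e-20 J
= 0.4912 eV

0.4912


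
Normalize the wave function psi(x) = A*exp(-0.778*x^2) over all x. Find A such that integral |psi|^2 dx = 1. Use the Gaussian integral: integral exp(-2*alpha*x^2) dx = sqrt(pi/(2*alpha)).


integral |psi|^2 dx = A^2 * sqrt(pi/(2*alpha)) = 1
A^2 = sqrt(2*alpha/pi)
= sqrt(2 * 0.778 / pi)
= 0.703769
A = sqrt(0.703769)
= 0.8389

0.8389


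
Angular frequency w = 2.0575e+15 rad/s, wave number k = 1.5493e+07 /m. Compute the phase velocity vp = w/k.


vp = w / k
= 2.0575e+15 / 1.5493e+07
= 1.3280e+08 m/s

1.3280e+08


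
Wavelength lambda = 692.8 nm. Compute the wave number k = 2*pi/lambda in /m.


k = 2 * pi / lambda
= 6.2832 / (692.8e-9)
= 6.2832 / 6.9280e-07
= 9.0693e+06 /m

9.0693e+06


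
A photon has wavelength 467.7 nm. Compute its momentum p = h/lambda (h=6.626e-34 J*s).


p = h / lambda
= 6.626e-34 / (467.7e-9)
= 6.626e-34 / 4.6770e-07
= 1.4167e-27 kg*m/s

1.4167e-27


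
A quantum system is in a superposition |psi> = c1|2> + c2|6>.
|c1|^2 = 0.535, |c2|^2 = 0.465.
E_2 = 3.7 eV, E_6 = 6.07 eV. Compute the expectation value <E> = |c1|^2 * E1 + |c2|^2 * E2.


<E> = |c1|^2 * E1 + |c2|^2 * E2
= 0.535 * 3.7 + 0.465 * 6.07
= 1.9795 + 2.8226
= 4.8021 eV

4.8021


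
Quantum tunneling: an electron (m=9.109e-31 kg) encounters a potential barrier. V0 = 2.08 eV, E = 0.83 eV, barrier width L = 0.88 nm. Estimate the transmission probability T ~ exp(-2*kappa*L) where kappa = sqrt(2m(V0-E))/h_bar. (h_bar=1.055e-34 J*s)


V0 - E = 1.25 eV = 2.0025e-19 J
kappa = sqrt(2 * m * (V0-E)) / h_bar
= sqrt(2 * 9.109e-31 * 2.0025e-19) / 1.055e-34
= 5.7251e+09 /m
2*kappa*L = 2 * 5.7251e+09 * 0.88e-9
= 10.0762
T = exp(-10.0762) = 4.206894e-05

4.206894e-05


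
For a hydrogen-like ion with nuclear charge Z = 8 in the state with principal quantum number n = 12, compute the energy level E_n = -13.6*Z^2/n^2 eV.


E_n = -13.6 * Z^2 / n^2
= -13.6 * 8^2 / 12^2
= -13.6 * 64 / 144
= -6.0444 eV

-6.0444


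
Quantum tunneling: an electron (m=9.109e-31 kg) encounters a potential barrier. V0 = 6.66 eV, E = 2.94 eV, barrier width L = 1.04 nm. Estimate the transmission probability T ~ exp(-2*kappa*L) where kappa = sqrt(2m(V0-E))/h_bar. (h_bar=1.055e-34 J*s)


V0 - E = 3.72 eV = 5.9594e-19 J
kappa = sqrt(2 * m * (V0-E)) / h_bar
= sqrt(2 * 9.109e-31 * 5.9594e-19) / 1.055e-34
= 9.8764e+09 /m
2*kappa*L = 2 * 9.8764e+09 * 1.04e-9
= 20.543
T = exp(-20.543) = 1.197531e-09

1.197531e-09


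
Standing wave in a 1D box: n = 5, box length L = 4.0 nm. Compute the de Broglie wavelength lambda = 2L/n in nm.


lambda = 2L / n
= 2 * 4.0 / 5
= 8.0 / 5
= 1.6 nm

1.6


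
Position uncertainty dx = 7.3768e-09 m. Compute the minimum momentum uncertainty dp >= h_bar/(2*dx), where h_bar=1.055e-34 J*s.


dp = h_bar / (2 * dx)
= 1.055e-34 / (2 * 7.3768e-09)
= 1.055e-34 / 1.4754e-08
= 7.1508e-27 kg*m/s

7.1508e-27


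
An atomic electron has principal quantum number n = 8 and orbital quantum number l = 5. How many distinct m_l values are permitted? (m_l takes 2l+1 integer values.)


m_l ranges from -l to +l in integer steps
So m_l goes from -5 to +5
Count = 2l + 1 = 2*5 + 1
= 11

11


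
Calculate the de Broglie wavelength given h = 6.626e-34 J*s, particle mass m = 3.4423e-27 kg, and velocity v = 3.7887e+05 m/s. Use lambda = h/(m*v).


lambda = h / (m * v)
= 6.626e-34 / (3.4423e-27 * 3.7887e+05)
= 6.626e-34 / 1.3042e-21
= 5.0806e-13 m

5.0806e-13


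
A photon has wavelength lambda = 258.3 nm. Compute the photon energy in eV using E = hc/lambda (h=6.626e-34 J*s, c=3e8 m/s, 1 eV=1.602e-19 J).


E = hc / lambda
= (6.626e-34)(3e8) / (258.3e-9)
= 1.9878e-25 / 2.5830e-07
= 7.6957e-19 J
Converting to eV: 7.6957e-19 / 1.602e-19
= 4.8038 eV

4.8038


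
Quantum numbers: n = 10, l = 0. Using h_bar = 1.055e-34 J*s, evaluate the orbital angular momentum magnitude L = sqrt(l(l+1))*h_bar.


L = sqrt(l*(l+1)) * h_bar
= sqrt(0 * 1) * 1.055e-34
= sqrt(0) * 1.055e-34
= 0.0 * 1.055e-34
= 0.0000e+00 J*s

0.0000e+00


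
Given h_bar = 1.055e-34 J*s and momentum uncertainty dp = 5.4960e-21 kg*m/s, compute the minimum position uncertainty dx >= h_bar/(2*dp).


dx = h_bar / (2 * dp)
= 1.055e-34 / (2 * 5.4960e-21)
= 1.055e-34 / 1.0992e-20
= 9.5979e-15 m

9.5979e-15


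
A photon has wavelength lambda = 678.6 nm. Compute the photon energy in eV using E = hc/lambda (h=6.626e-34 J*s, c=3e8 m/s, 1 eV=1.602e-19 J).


E = hc / lambda
= (6.626e-34)(3e8) / (678.6e-9)
= 1.9878e-25 / 6.7860e-07
= 2.9293e-19 J
Converting to eV: 2.9293e-19 / 1.602e-19
= 1.8285 eV

1.8285


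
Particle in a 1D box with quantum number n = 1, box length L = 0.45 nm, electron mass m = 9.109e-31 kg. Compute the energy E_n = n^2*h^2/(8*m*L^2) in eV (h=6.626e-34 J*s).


E = n^2 * h^2 / (8 * m * L^2)
= 1^2 * (6.626e-34)^2 / (8 * 9.109e-31 * (0.45e-9)^2)
= 1 * 4.3904e-67 / (8 * 9.109e-31 * 2.0250e-19)
= 2.9752e-19 J
= 1.8572 eV

1.8572


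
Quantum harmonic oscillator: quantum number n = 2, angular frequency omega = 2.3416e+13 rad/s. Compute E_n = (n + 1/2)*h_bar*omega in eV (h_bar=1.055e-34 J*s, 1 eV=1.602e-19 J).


E = (n + 1/2) * h_bar * omega
= (2 + 0.5) * 1.055e-34 * 2.3416e+13
= 2.5 * 2.4704e-21
= 6.1760e-21 J
= 0.0386 eV

0.0386


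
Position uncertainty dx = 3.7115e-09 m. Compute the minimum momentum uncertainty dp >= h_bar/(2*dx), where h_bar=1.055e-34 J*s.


dp = h_bar / (2 * dx)
= 1.055e-34 / (2 * 3.7115e-09)
= 1.055e-34 / 7.4230e-09
= 1.4213e-26 kg*m/s

1.4213e-26


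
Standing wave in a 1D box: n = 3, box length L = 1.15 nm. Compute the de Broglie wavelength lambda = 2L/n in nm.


lambda = 2L / n
= 2 * 1.15 / 3
= 2.3 / 3
= 0.7667 nm

0.7667


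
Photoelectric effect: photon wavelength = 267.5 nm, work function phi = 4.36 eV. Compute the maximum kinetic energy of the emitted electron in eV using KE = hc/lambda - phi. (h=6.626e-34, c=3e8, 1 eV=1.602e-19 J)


E_photon = hc / lambda
= (6.626e-34)(3e8) / (267.5e-9)
= 7.4310e-19 J
= 4.6386 eV
KE = E_photon - phi
= 4.6386 - 4.36
= 0.2786 eV

0.2786


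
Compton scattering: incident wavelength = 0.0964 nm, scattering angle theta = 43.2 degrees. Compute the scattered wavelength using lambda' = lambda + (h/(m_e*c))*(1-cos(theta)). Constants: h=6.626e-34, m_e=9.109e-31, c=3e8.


Compton wavelength: h/(m_e*c) = 2.4247e-12 m
d_lambda = 2.4247e-12 * (1 - cos(43.2 deg))
= 2.4247e-12 * 0.271031
= 6.5717e-13 m = 0.000657 nm
lambda' = 0.0964 + 0.000657
= 0.097057 nm

0.097057


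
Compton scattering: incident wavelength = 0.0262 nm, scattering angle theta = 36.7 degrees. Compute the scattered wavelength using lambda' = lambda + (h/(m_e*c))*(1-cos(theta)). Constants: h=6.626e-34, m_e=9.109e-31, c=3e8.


Compton wavelength: h/(m_e*c) = 2.4247e-12 m
d_lambda = 2.4247e-12 * (1 - cos(36.7 deg))
= 2.4247e-12 * 0.198224
= 4.8064e-13 m = 0.000481 nm
lambda' = 0.0262 + 0.000481
= 0.026681 nm

0.026681


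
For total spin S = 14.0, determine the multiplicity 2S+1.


Spin multiplicity = 2S + 1
= 2 * 14.0 + 1
= 28.0 + 1
= 29

29


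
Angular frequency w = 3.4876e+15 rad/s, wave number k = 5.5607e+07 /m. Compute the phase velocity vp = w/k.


vp = w / k
= 3.4876e+15 / 5.5607e+07
= 6.2719e+07 m/s

6.2719e+07


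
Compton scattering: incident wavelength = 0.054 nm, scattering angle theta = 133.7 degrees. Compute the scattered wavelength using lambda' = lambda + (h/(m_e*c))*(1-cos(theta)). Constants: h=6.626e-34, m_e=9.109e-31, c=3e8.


Compton wavelength: h/(m_e*c) = 2.4247e-12 m
d_lambda = 2.4247e-12 * (1 - cos(133.7 deg))
= 2.4247e-12 * 1.690882
= 4.0999e-12 m = 0.0041 nm
lambda' = 0.054 + 0.0041
= 0.0581 nm

0.0581


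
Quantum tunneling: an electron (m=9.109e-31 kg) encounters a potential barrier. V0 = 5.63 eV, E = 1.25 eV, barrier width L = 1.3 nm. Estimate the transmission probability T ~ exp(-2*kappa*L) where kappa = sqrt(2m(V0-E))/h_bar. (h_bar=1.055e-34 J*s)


V0 - E = 4.38 eV = 7.0168e-19 J
kappa = sqrt(2 * m * (V0-E)) / h_bar
= sqrt(2 * 9.109e-31 * 7.0168e-19) / 1.055e-34
= 1.0717e+10 /m
2*kappa*L = 2 * 1.0717e+10 * 1.3e-9
= 27.8637
T = exp(-27.8637) = 7.923692e-13

7.923692e-13


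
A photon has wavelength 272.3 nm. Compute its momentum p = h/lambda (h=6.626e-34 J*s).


p = h / lambda
= 6.626e-34 / (272.3e-9)
= 6.626e-34 / 2.7230e-07
= 2.4333e-27 kg*m/s

2.4333e-27


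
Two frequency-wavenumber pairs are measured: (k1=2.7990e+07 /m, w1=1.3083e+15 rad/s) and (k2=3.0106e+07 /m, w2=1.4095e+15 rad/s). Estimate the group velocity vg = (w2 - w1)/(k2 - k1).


vg = (w2 - w1) / (k2 - k1)
= (1.4095e+15 - 1.3083e+15) / (3.0106e+07 - 2.7990e+07)
= 1.0120e+14 / 2.1160e+06
= 4.7826e+07 m/s

4.7826e+07


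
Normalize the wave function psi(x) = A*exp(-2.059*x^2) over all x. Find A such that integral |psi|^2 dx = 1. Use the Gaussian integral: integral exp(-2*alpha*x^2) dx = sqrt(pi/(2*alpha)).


integral |psi|^2 dx = A^2 * sqrt(pi/(2*alpha)) = 1
A^2 = sqrt(2*alpha/pi)
= sqrt(2 * 2.059 / pi)
= 1.144902
A = sqrt(1.144902)
= 1.07

1.07


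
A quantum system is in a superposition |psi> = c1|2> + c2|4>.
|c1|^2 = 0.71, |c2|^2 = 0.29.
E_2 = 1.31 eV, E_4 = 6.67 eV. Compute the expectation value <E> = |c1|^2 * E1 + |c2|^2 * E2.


<E> = |c1|^2 * E1 + |c2|^2 * E2
= 0.71 * 1.31 + 0.29 * 6.67
= 0.9301 + 1.9343
= 2.8644 eV

2.8644


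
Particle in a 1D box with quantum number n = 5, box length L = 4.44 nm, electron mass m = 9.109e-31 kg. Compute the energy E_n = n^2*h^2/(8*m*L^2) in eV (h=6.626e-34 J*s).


E = n^2 * h^2 / (8 * m * L^2)
= 5^2 * (6.626e-34)^2 / (8 * 9.109e-31 * (4.44e-9)^2)
= 25 * 4.3904e-67 / (8 * 9.109e-31 * 1.9714e-17)
= 7.6404e-20 J
= 0.4769 eV

0.4769


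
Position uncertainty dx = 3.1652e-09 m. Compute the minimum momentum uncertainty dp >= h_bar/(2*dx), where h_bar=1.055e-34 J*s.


dp = h_bar / (2 * dx)
= 1.055e-34 / (2 * 3.1652e-09)
= 1.055e-34 / 6.3304e-09
= 1.6666e-26 kg*m/s

1.6666e-26


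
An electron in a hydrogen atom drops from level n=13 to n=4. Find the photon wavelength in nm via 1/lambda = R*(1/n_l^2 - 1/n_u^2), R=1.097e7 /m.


1/lambda = R * (1/n_l^2 - 1/n_u^2)
= 1.097e7 * (1/4^2 - 1/13^2)
= 1.097e7 * (0.0625 - 0.005917)
= 1.097e7 * 0.056583
= 6.2071e+05 /m
lambda = 1 / 6.2071e+05 = 1611.0486 nm

1611.0486


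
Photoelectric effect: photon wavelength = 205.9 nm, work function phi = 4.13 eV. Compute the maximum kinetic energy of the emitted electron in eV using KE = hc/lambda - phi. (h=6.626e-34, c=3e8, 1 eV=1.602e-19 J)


E_photon = hc / lambda
= (6.626e-34)(3e8) / (205.9e-9)
= 9.6542e-19 J
= 6.0263 eV
KE = E_photon - phi
= 6.0263 - 4.13
= 1.8963 eV

1.8963


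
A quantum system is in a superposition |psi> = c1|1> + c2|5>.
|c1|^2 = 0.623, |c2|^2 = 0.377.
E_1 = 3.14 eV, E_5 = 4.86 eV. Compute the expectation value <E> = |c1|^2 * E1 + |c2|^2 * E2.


<E> = |c1|^2 * E1 + |c2|^2 * E2
= 0.623 * 3.14 + 0.377 * 4.86
= 1.9562 + 1.8322
= 3.7884 eV

3.7884


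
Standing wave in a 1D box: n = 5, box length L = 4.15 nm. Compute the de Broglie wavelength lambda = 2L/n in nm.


lambda = 2L / n
= 2 * 4.15 / 5
= 8.3 / 5
= 1.66 nm

1.66


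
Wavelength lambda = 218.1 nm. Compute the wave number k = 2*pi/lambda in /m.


k = 2 * pi / lambda
= 6.2832 / (218.1e-9)
= 6.2832 / 2.1810e-07
= 2.8809e+07 /m

2.8809e+07


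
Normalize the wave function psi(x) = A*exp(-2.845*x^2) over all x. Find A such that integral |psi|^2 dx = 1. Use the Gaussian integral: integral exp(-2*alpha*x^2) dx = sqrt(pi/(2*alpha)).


integral |psi|^2 dx = A^2 * sqrt(pi/(2*alpha)) = 1
A^2 = sqrt(2*alpha/pi)
= sqrt(2 * 2.845 / pi)
= 1.345802
A = sqrt(1.345802)
= 1.1601

1.1601


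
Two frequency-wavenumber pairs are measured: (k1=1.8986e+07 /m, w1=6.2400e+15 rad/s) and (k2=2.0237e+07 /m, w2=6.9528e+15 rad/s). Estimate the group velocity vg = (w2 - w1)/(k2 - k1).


vg = (w2 - w1) / (k2 - k1)
= (6.9528e+15 - 6.2400e+15) / (2.0237e+07 - 1.8986e+07)
= 7.1280e+14 / 1.2510e+06
= 5.6978e+08 m/s

5.6978e+08


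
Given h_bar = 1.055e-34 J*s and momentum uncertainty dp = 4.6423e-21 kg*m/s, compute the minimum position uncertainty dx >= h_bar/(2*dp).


dx = h_bar / (2 * dp)
= 1.055e-34 / (2 * 4.6423e-21)
= 1.055e-34 / 9.2846e-21
= 1.1363e-14 m

1.1363e-14


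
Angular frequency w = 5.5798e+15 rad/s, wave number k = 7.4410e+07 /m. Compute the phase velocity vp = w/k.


vp = w / k
= 5.5798e+15 / 7.4410e+07
= 7.4987e+07 m/s

7.4987e+07


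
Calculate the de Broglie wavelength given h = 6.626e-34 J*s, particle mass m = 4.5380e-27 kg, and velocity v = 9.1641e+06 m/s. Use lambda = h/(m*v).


lambda = h / (m * v)
= 6.626e-34 / (4.5380e-27 * 9.1641e+06)
= 6.626e-34 / 4.1587e-20
= 1.5933e-14 m

1.5933e-14


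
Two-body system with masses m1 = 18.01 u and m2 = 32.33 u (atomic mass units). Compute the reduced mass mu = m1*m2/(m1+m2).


mu = m1 * m2 / (m1 + m2)
= 18.01 * 32.33 / (18.01 + 32.33)
= 582.2633 / 50.34
= 11.5666 u

11.5666


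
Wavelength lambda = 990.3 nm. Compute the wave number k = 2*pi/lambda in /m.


k = 2 * pi / lambda
= 6.2832 / (990.3e-9)
= 6.2832 / 9.9030e-07
= 6.3447e+06 /m

6.3447e+06


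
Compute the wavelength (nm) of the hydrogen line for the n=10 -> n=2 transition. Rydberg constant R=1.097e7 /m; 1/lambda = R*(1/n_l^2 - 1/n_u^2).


1/lambda = R * (1/n_l^2 - 1/n_u^2)
= 1.097e7 * (1/2^2 - 1/10^2)
= 1.097e7 * (0.25 - 0.01)
= 1.097e7 * 0.24
= 2.6328e+06 /m
lambda = 1 / 2.6328e+06 = 379.8238 nm

379.8238


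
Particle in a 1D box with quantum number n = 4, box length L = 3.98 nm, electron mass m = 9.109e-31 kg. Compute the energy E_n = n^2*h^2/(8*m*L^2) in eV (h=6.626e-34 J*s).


E = n^2 * h^2 / (8 * m * L^2)
= 4^2 * (6.626e-34)^2 / (8 * 9.109e-31 * (3.98e-9)^2)
= 16 * 4.3904e-67 / (8 * 9.109e-31 * 1.5840e-17)
= 6.0855e-20 J
= 0.3799 eV

0.3799


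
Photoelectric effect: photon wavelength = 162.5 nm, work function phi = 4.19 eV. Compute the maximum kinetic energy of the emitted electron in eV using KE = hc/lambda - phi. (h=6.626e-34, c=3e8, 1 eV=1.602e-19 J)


E_photon = hc / lambda
= (6.626e-34)(3e8) / (162.5e-9)
= 1.2233e-18 J
= 7.6358 eV
KE = E_photon - phi
= 7.6358 - 4.19
= 3.4458 eV

3.4458


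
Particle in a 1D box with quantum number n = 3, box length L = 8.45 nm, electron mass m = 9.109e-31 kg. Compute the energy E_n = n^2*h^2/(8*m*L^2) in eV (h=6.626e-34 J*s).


E = n^2 * h^2 / (8 * m * L^2)
= 3^2 * (6.626e-34)^2 / (8 * 9.109e-31 * (8.45e-9)^2)
= 9 * 4.3904e-67 / (8 * 9.109e-31 * 7.1402e-17)
= 7.5940e-21 J
= 0.0474 eV

0.0474


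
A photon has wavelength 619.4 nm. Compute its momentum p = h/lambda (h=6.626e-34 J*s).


p = h / lambda
= 6.626e-34 / (619.4e-9)
= 6.626e-34 / 6.1940e-07
= 1.0697e-27 kg*m/s

1.0697e-27


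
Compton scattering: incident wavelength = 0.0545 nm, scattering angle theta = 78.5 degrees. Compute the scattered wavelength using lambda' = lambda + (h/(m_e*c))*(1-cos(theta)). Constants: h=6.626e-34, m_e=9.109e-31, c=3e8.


Compton wavelength: h/(m_e*c) = 2.4247e-12 m
d_lambda = 2.4247e-12 * (1 - cos(78.5 deg))
= 2.4247e-12 * 0.800632
= 1.9413e-12 m = 0.001941 nm
lambda' = 0.0545 + 0.001941
= 0.056441 nm

0.056441


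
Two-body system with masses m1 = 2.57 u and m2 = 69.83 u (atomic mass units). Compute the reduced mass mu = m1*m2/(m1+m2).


mu = m1 * m2 / (m1 + m2)
= 2.57 * 69.83 / (2.57 + 69.83)
= 179.4631 / 72.4
= 2.4788 u

2.4788


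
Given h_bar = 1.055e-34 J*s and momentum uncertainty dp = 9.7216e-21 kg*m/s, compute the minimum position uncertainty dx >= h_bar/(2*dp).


dx = h_bar / (2 * dp)
= 1.055e-34 / (2 * 9.7216e-21)
= 1.055e-34 / 1.9443e-20
= 5.4261e-15 m

5.4261e-15


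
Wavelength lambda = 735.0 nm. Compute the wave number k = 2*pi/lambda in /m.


k = 2 * pi / lambda
= 6.2832 / (735.0e-9)
= 6.2832 / 7.3500e-07
= 8.5486e+06 /m

8.5486e+06


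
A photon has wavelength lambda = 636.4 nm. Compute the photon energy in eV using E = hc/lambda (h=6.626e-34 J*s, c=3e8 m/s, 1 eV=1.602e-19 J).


E = hc / lambda
= (6.626e-34)(3e8) / (636.4e-9)
= 1.9878e-25 / 6.3640e-07
= 3.1235e-19 J
Converting to eV: 3.1235e-19 / 1.602e-19
= 1.9498 eV

1.9498


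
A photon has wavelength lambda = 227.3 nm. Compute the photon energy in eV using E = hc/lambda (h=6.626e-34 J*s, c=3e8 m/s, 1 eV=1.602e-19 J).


E = hc / lambda
= (6.626e-34)(3e8) / (227.3e-9)
= 1.9878e-25 / 2.2730e-07
= 8.7453e-19 J
Converting to eV: 8.7453e-19 / 1.602e-19
= 5.459 eV

5.459


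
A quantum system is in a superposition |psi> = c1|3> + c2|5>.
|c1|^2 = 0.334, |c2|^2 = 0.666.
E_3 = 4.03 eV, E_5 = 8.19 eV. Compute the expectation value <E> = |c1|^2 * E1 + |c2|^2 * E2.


<E> = |c1|^2 * E1 + |c2|^2 * E2
= 0.334 * 4.03 + 0.666 * 8.19
= 1.346 + 5.4545
= 6.8006 eV

6.8006


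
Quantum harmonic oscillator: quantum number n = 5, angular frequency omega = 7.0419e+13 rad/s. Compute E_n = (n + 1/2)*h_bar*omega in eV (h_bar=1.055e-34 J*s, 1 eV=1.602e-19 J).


E = (n + 1/2) * h_bar * omega
= (5 + 0.5) * 1.055e-34 * 7.0419e+13
= 5.5 * 7.4292e-21
= 4.0861e-20 J
= 0.2551 eV

0.2551


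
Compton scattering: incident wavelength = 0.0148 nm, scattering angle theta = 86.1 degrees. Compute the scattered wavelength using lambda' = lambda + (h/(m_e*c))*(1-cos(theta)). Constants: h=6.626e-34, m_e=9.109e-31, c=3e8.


Compton wavelength: h/(m_e*c) = 2.4247e-12 m
d_lambda = 2.4247e-12 * (1 - cos(86.1 deg))
= 2.4247e-12 * 0.931985
= 2.2598e-12 m = 0.00226 nm
lambda' = 0.0148 + 0.00226
= 0.01706 nm

0.01706


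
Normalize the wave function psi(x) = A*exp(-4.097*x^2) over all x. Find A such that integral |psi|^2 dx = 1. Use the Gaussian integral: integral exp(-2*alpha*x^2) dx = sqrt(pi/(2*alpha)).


integral |psi|^2 dx = A^2 * sqrt(pi/(2*alpha)) = 1
A^2 = sqrt(2*alpha/pi)
= sqrt(2 * 4.097 / pi)
= 1.615002
A = sqrt(1.615002)
= 1.2708

1.2708


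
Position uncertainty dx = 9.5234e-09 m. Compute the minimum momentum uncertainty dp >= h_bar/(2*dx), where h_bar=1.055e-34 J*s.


dp = h_bar / (2 * dx)
= 1.055e-34 / (2 * 9.5234e-09)
= 1.055e-34 / 1.9047e-08
= 5.5390e-27 kg*m/s

5.5390e-27


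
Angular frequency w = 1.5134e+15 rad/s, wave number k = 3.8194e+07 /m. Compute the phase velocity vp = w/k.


vp = w / k
= 1.5134e+15 / 3.8194e+07
= 3.9624e+07 m/s

3.9624e+07


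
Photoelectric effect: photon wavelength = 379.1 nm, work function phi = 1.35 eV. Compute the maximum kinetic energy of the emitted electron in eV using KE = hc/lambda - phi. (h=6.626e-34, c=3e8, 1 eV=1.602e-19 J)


E_photon = hc / lambda
= (6.626e-34)(3e8) / (379.1e-9)
= 5.2435e-19 J
= 3.2731 eV
KE = E_photon - phi
= 3.2731 - 1.35
= 1.9231 eV

1.9231


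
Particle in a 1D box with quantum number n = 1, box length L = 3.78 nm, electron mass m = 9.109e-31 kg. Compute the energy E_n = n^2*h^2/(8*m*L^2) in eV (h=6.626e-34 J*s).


E = n^2 * h^2 / (8 * m * L^2)
= 1^2 * (6.626e-34)^2 / (8 * 9.109e-31 * (3.78e-9)^2)
= 1 * 4.3904e-67 / (8 * 9.109e-31 * 1.4288e-17)
= 4.2166e-21 J
= 0.0263 eV

0.0263


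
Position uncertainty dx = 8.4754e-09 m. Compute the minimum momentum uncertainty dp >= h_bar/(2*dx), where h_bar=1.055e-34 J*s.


dp = h_bar / (2 * dx)
= 1.055e-34 / (2 * 8.4754e-09)
= 1.055e-34 / 1.6951e-08
= 6.2239e-27 kg*m/s

6.2239e-27


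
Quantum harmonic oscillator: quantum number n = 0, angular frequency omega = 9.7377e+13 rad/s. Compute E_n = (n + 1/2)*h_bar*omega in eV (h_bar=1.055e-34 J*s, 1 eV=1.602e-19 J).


E = (n + 1/2) * h_bar * omega
= (0 + 0.5) * 1.055e-34 * 9.7377e+13
= 0.5 * 1.0273e-20
= 5.1366e-21 J
= 0.0321 eV

0.0321


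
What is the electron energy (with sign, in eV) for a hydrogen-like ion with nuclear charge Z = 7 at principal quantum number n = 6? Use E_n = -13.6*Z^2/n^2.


E_n = -13.6 * Z^2 / n^2
= -13.6 * 7^2 / 6^2
= -13.6 * 49 / 36
= -18.5111 eV

-18.5111


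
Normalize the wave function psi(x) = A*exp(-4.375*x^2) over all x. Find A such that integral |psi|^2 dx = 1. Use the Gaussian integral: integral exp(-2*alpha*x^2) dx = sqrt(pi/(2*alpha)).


integral |psi|^2 dx = A^2 * sqrt(pi/(2*alpha)) = 1
A^2 = sqrt(2*alpha/pi)
= sqrt(2 * 4.375 / pi)
= 1.668895
A = sqrt(1.668895)
= 1.2919

1.2919


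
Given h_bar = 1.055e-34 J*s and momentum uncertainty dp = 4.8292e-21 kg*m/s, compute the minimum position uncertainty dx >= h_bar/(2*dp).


dx = h_bar / (2 * dp)
= 1.055e-34 / (2 * 4.8292e-21)
= 1.055e-34 / 9.6584e-21
= 1.0923e-14 m

1.0923e-14


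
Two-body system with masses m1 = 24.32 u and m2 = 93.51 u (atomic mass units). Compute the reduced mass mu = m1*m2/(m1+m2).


mu = m1 * m2 / (m1 + m2)
= 24.32 * 93.51 / (24.32 + 93.51)
= 2274.1632 / 117.83
= 19.3004 u

19.3004


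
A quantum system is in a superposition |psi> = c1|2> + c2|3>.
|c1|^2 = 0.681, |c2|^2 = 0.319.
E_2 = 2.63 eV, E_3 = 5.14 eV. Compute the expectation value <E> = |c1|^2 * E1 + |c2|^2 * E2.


<E> = |c1|^2 * E1 + |c2|^2 * E2
= 0.681 * 2.63 + 0.319 * 5.14
= 1.791 + 1.6397
= 3.4307 eV

3.4307


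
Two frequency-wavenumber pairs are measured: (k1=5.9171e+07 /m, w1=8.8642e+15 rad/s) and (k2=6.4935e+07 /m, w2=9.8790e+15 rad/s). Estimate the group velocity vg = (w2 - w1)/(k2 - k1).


vg = (w2 - w1) / (k2 - k1)
= (9.8790e+15 - 8.8642e+15) / (6.4935e+07 - 5.9171e+07)
= 1.0148e+15 / 5.7640e+06
= 1.7606e+08 m/s

1.7606e+08


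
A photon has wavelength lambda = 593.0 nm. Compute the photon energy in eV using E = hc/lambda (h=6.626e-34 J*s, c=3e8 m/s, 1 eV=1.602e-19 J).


E = hc / lambda
= (6.626e-34)(3e8) / (593.0e-9)
= 1.9878e-25 / 5.9300e-07
= 3.3521e-19 J
Converting to eV: 3.3521e-19 / 1.602e-19
= 2.0925 eV

2.0925


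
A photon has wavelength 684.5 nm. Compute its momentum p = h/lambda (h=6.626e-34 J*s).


p = h / lambda
= 6.626e-34 / (684.5e-9)
= 6.626e-34 / 6.8450e-07
= 9.6801e-28 kg*m/s

9.6801e-28


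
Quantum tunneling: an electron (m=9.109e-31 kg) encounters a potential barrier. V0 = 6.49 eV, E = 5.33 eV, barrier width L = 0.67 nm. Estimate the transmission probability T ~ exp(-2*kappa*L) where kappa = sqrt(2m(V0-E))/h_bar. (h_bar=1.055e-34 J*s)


V0 - E = 1.16 eV = 1.8583e-19 J
kappa = sqrt(2 * m * (V0-E)) / h_bar
= sqrt(2 * 9.109e-31 * 1.8583e-19) / 1.055e-34
= 5.5152e+09 /m
2*kappa*L = 2 * 5.5152e+09 * 0.67e-9
= 7.3903
T = exp(-7.3903) = 6.172016e-04

6.172016e-04


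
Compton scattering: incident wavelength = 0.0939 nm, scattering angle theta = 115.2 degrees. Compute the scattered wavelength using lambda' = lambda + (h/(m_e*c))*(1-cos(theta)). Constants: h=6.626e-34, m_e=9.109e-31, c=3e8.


Compton wavelength: h/(m_e*c) = 2.4247e-12 m
d_lambda = 2.4247e-12 * (1 - cos(115.2 deg))
= 2.4247e-12 * 1.425779
= 3.4571e-12 m = 0.003457 nm
lambda' = 0.0939 + 0.003457
= 0.097357 nm

0.097357


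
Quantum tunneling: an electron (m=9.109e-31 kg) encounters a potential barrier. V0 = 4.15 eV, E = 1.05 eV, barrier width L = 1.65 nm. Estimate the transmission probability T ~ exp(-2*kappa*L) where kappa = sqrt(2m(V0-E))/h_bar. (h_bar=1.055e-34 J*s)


V0 - E = 3.1 eV = 4.9662e-19 J
kappa = sqrt(2 * m * (V0-E)) / h_bar
= sqrt(2 * 9.109e-31 * 4.9662e-19) / 1.055e-34
= 9.0159e+09 /m
2*kappa*L = 2 * 9.0159e+09 * 1.65e-9
= 29.7525
T = exp(-29.7525) = 1.198504e-13

1.198504e-13


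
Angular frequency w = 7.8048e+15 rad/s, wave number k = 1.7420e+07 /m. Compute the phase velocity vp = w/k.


vp = w / k
= 7.8048e+15 / 1.7420e+07
= 4.4804e+08 m/s

4.4804e+08


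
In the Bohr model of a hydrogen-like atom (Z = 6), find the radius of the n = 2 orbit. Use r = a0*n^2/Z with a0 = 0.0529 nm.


r = a0 * n^2 / Z
= 0.0529 * 2^2 / 6
= 0.0529 * 4 / 6
= 0.0353 nm

0.0353


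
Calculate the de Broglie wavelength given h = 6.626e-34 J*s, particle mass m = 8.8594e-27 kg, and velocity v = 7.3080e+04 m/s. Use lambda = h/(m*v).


lambda = h / (m * v)
= 6.626e-34 / (8.8594e-27 * 7.3080e+04)
= 6.626e-34 / 6.4744e-22
= 1.0234e-12 m

1.0234e-12


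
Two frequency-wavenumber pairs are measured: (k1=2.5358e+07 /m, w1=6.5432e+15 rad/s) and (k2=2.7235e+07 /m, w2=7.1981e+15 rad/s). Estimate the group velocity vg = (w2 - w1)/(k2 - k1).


vg = (w2 - w1) / (k2 - k1)
= (7.1981e+15 - 6.5432e+15) / (2.7235e+07 - 2.5358e+07)
= 6.5490e+14 / 1.8770e+06
= 3.4891e+08 m/s

3.4891e+08


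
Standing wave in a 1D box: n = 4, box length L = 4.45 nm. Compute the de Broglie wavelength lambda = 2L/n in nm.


lambda = 2L / n
= 2 * 4.45 / 4
= 8.9 / 4
= 2.225 nm

2.225


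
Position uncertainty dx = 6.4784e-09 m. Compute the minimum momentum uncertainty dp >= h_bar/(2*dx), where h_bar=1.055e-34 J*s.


dp = h_bar / (2 * dx)
= 1.055e-34 / (2 * 6.4784e-09)
= 1.055e-34 / 1.2957e-08
= 8.1424e-27 kg*m/s

8.1424e-27


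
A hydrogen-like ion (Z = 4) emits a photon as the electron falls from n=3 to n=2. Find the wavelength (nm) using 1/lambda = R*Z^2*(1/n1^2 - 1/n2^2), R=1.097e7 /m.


1/lambda = R * Z^2 * (1/n1^2 - 1/n2^2)
= 1.097e7 * 4^2 * (1/2^2 - 1/3^2)
= 1.097e7 * 16 * (0.25 - 0.111111)
= 2.4378e+07 /m
lambda = 1 / 2.4378e+07
= 41.021 nm

41.021


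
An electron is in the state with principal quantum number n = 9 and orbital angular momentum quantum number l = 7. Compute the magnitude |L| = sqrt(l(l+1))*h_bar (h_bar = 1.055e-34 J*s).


L = sqrt(l*(l+1)) * h_bar
= sqrt(7 * 8) * 1.055e-34
= sqrt(56) * 1.055e-34
= 7.4833 * 1.055e-34
= 7.8949e-34 J*s

7.8949e-34


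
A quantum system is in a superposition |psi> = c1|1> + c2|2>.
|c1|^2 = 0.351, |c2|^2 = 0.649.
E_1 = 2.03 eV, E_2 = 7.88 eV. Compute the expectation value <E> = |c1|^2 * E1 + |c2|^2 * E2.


<E> = |c1|^2 * E1 + |c2|^2 * E2
= 0.351 * 2.03 + 0.649 * 7.88
= 0.7125 + 5.1141
= 5.8266 eV

5.8266


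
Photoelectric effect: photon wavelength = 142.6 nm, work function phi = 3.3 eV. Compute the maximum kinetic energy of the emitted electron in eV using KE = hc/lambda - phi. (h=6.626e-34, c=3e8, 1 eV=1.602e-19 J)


E_photon = hc / lambda
= (6.626e-34)(3e8) / (142.6e-9)
= 1.3940e-18 J
= 8.7014 eV
KE = E_photon - phi
= 8.7014 - 3.3
= 5.4014 eV

5.4014


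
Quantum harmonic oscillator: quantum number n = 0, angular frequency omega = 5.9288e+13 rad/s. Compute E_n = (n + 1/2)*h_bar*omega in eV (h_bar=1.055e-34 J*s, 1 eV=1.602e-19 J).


E = (n + 1/2) * h_bar * omega
= (0 + 0.5) * 1.055e-34 * 5.9288e+13
= 0.5 * 6.2549e-21
= 3.1274e-21 J
= 0.0195 eV

0.0195


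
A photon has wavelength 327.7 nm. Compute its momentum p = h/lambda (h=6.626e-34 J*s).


p = h / lambda
= 6.626e-34 / (327.7e-9)
= 6.626e-34 / 3.2770e-07
= 2.0220e-27 kg*m/s

2.0220e-27


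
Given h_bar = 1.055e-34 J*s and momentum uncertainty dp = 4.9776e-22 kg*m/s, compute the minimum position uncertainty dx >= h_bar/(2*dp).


dx = h_bar / (2 * dp)
= 1.055e-34 / (2 * 4.9776e-22)
= 1.055e-34 / 9.9552e-22
= 1.0597e-13 m

1.0597e-13


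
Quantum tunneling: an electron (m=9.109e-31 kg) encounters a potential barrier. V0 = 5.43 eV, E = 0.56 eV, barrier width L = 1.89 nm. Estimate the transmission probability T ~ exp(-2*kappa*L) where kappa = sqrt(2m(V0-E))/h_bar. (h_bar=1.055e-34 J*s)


V0 - E = 4.87 eV = 7.8017e-19 J
kappa = sqrt(2 * m * (V0-E)) / h_bar
= sqrt(2 * 9.109e-31 * 7.8017e-19) / 1.055e-34
= 1.1300e+10 /m
2*kappa*L = 2 * 1.1300e+10 * 1.89e-9
= 42.7155
T = exp(-42.7155) = 2.811234e-19

2.811234e-19


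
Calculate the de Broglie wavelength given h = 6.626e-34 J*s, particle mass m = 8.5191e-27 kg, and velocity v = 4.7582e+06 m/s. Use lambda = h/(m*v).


lambda = h / (m * v)
= 6.626e-34 / (8.5191e-27 * 4.7582e+06)
= 6.626e-34 / 4.0536e-20
= 1.6346e-14 m

1.6346e-14


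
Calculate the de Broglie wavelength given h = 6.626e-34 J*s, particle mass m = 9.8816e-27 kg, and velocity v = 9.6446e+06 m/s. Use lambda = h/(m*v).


lambda = h / (m * v)
= 6.626e-34 / (9.8816e-27 * 9.6446e+06)
= 6.626e-34 / 9.5304e-20
= 6.9525e-15 m

6.9525e-15


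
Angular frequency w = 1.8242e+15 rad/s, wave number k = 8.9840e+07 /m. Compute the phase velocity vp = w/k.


vp = w / k
= 1.8242e+15 / 8.9840e+07
= 2.0305e+07 m/s

2.0305e+07


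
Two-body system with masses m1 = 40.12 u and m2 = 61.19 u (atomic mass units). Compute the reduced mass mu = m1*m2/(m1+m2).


mu = m1 * m2 / (m1 + m2)
= 40.12 * 61.19 / (40.12 + 61.19)
= 2454.9428 / 101.31
= 24.232 u

24.232


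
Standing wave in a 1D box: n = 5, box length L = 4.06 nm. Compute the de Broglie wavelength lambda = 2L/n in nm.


lambda = 2L / n
= 2 * 4.06 / 5
= 8.12 / 5
= 1.624 nm

1.624


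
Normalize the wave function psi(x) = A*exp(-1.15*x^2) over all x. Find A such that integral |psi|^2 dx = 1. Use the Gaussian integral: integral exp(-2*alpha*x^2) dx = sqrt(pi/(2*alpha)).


integral |psi|^2 dx = A^2 * sqrt(pi/(2*alpha)) = 1
A^2 = sqrt(2*alpha/pi)
= sqrt(2 * 1.15 / pi)
= 0.855636
A = sqrt(0.855636)
= 0.925

0.925


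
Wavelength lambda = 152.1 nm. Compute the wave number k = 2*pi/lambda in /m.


k = 2 * pi / lambda
= 6.2832 / (152.1e-9)
= 6.2832 / 1.5210e-07
= 4.1310e+07 /m

4.1310e+07


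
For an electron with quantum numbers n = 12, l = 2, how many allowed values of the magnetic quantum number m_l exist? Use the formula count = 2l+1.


m_l ranges from -l to +l in integer steps
So m_l goes from -2 to +2
Count = 2l + 1 = 2*2 + 1
= 5

5


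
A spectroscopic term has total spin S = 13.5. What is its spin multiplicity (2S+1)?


Spin multiplicity = 2S + 1
= 2 * 13.5 + 1
= 27.0 + 1
= 28

28


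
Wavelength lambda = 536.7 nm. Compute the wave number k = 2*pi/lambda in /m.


k = 2 * pi / lambda
= 6.2832 / (536.7e-9)
= 6.2832 / 5.3670e-07
= 1.1707e+07 /m

1.1707e+07


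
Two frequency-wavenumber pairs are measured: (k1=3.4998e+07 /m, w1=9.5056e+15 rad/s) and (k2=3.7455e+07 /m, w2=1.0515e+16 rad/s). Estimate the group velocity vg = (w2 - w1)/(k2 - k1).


vg = (w2 - w1) / (k2 - k1)
= (1.0515e+16 - 9.5056e+15) / (3.7455e+07 - 3.4998e+07)
= 1.0094e+15 / 2.4570e+06
= 4.1083e+08 m/s

4.1083e+08


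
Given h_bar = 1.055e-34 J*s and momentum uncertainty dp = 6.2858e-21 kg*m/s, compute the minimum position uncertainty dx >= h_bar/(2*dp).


dx = h_bar / (2 * dp)
= 1.055e-34 / (2 * 6.2858e-21)
= 1.055e-34 / 1.2572e-20
= 8.3919e-15 m

8.3919e-15


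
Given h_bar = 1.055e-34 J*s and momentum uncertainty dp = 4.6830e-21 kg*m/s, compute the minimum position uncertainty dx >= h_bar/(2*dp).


dx = h_bar / (2 * dp)
= 1.055e-34 / (2 * 4.6830e-21)
= 1.055e-34 / 9.3660e-21
= 1.1264e-14 m

1.1264e-14


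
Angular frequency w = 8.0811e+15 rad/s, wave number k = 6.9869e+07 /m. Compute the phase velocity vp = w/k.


vp = w / k
= 8.0811e+15 / 6.9869e+07
= 1.1566e+08 m/s

1.1566e+08


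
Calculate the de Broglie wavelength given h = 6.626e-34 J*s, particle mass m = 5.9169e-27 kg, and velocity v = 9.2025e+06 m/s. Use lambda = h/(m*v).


lambda = h / (m * v)
= 6.626e-34 / (5.9169e-27 * 9.2025e+06)
= 6.626e-34 / 5.4450e-20
= 1.2169e-14 m

1.2169e-14


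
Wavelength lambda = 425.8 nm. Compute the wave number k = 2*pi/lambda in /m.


k = 2 * pi / lambda
= 6.2832 / (425.8e-9)
= 6.2832 / 4.2580e-07
= 1.4756e+07 /m

1.4756e+07


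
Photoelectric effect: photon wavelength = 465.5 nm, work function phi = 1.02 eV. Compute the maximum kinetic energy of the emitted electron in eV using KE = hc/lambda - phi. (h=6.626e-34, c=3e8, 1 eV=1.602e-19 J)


E_photon = hc / lambda
= (6.626e-34)(3e8) / (465.5e-9)
= 4.2702e-19 J
= 2.6656 eV
KE = E_photon - phi
= 2.6656 - 1.02
= 1.6456 eV

1.6456


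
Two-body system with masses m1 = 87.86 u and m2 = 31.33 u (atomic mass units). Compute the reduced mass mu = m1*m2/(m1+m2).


mu = m1 * m2 / (m1 + m2)
= 87.86 * 31.33 / (87.86 + 31.33)
= 2752.6538 / 119.19
= 23.0947 u

23.0947


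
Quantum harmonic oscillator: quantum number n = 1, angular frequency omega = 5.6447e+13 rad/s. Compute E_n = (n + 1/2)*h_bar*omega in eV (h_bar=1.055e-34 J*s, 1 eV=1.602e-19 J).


E = (n + 1/2) * h_bar * omega
= (1 + 0.5) * 1.055e-34 * 5.6447e+13
= 1.5 * 5.9552e-21
= 8.9327e-21 J
= 0.0558 eV

0.0558


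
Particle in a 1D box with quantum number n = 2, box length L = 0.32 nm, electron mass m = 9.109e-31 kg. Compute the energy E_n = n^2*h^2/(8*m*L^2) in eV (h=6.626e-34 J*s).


E = n^2 * h^2 / (8 * m * L^2)
= 2^2 * (6.626e-34)^2 / (8 * 9.109e-31 * (0.32e-9)^2)
= 4 * 4.3904e-67 / (8 * 9.109e-31 * 1.0240e-19)
= 2.3534e-18 J
= 14.6906 eV

14.6906


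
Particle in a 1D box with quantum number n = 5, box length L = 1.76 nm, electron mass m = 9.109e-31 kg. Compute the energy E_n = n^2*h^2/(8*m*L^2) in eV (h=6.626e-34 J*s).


E = n^2 * h^2 / (8 * m * L^2)
= 5^2 * (6.626e-34)^2 / (8 * 9.109e-31 * (1.76e-9)^2)
= 25 * 4.3904e-67 / (8 * 9.109e-31 * 3.0976e-18)
= 4.8625e-19 J
= 3.0352 eV

3.0352


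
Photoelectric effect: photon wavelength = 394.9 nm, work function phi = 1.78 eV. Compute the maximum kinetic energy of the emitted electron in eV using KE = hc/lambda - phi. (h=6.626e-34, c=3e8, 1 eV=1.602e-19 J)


E_photon = hc / lambda
= (6.626e-34)(3e8) / (394.9e-9)
= 5.0337e-19 J
= 3.1421 eV
KE = E_photon - phi
= 3.1421 - 1.78
= 1.3621 eV

1.3621


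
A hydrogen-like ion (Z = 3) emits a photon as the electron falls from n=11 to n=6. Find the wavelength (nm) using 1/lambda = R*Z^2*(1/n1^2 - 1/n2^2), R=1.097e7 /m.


1/lambda = R * Z^2 * (1/n1^2 - 1/n2^2)
= 1.097e7 * 3^2 * (1/6^2 - 1/11^2)
= 1.097e7 * 9 * (0.027778 - 0.008264)
= 1.9265e+06 /m
lambda = 1 / 1.9265e+06
= 519.0627 nm

519.0627


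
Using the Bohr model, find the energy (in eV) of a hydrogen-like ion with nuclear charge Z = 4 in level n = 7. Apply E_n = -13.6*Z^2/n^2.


E_n = -13.6 * Z^2 / n^2
= -13.6 * 4^2 / 7^2
= -13.6 * 16 / 49
= -4.4408 eV

-4.4408


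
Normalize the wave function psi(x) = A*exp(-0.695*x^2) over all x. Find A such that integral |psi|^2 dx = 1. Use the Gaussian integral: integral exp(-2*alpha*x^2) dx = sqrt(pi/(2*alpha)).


integral |psi|^2 dx = A^2 * sqrt(pi/(2*alpha)) = 1
A^2 = sqrt(2*alpha/pi)
= sqrt(2 * 0.695 / pi)
= 0.66517
A = sqrt(0.66517)
= 0.8156

0.8156


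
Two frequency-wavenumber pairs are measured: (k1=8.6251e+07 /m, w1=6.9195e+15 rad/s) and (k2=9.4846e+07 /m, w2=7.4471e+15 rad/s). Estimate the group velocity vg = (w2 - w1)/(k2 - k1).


vg = (w2 - w1) / (k2 - k1)
= (7.4471e+15 - 6.9195e+15) / (9.4846e+07 - 8.6251e+07)
= 5.2760e+14 / 8.5950e+06
= 6.1385e+07 m/s

6.1385e+07


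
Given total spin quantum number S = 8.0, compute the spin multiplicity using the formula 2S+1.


Spin multiplicity = 2S + 1
= 2 * 8.0 + 1
= 16.0 + 1
= 17

17


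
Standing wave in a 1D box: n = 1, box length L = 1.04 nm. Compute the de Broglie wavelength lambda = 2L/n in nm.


lambda = 2L / n
= 2 * 1.04 / 1
= 2.08 / 1
= 2.08 nm

2.08


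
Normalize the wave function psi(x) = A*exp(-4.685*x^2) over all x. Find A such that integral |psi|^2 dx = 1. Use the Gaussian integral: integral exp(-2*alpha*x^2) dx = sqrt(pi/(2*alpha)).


integral |psi|^2 dx = A^2 * sqrt(pi/(2*alpha)) = 1
A^2 = sqrt(2*alpha/pi)
= sqrt(2 * 4.685 / pi)
= 1.72701
A = sqrt(1.72701)
= 1.3142

1.3142


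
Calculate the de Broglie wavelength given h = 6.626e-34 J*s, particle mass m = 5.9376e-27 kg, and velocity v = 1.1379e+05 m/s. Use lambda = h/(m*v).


lambda = h / (m * v)
= 6.626e-34 / (5.9376e-27 * 1.1379e+05)
= 6.626e-34 / 6.7564e-22
= 9.8070e-13 m

9.8070e-13


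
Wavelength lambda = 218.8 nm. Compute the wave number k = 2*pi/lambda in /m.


k = 2 * pi / lambda
= 6.2832 / (218.8e-9)
= 6.2832 / 2.1880e-07
= 2.8717e+07 /m

2.8717e+07


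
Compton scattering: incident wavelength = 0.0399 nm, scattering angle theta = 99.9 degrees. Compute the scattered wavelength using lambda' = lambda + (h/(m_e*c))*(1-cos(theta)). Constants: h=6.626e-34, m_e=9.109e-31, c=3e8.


Compton wavelength: h/(m_e*c) = 2.4247e-12 m
d_lambda = 2.4247e-12 * (1 - cos(99.9 deg))
= 2.4247e-12 * 1.171929
= 2.8416e-12 m = 0.002842 nm
lambda' = 0.0399 + 0.002842
= 0.042742 nm

0.042742


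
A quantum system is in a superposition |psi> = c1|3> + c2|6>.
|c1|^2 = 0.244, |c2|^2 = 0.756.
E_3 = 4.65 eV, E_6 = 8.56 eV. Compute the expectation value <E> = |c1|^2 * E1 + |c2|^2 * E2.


<E> = |c1|^2 * E1 + |c2|^2 * E2
= 0.244 * 4.65 + 0.756 * 8.56
= 1.1346 + 6.4714
= 7.606 eV

7.606


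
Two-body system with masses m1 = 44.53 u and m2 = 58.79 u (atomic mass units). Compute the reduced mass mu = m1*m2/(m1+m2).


mu = m1 * m2 / (m1 + m2)
= 44.53 * 58.79 / (44.53 + 58.79)
= 2617.9187 / 103.32
= 25.338 u

25.338
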